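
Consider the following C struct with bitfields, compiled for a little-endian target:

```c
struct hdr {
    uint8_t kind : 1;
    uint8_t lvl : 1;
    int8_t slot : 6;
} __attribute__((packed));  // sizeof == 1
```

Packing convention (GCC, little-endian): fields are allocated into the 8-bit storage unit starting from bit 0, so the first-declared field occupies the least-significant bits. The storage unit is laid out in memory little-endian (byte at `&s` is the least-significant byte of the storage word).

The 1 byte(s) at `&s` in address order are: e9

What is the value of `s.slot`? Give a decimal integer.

-6

[0]=0xe9 (little-endian) → word 0xe9
kind:1 @ bit 0 → (0xe9>>0)&0x1 = 0x1
lvl:1 @ bit 1 → (0xe9>>1)&0x1 = 0x0
slot:6 @ bit 2 → (0xe9>>2)&0x3f = 0x3a  ←
slot signed 6b, MSB=1: 58 - 64 = -6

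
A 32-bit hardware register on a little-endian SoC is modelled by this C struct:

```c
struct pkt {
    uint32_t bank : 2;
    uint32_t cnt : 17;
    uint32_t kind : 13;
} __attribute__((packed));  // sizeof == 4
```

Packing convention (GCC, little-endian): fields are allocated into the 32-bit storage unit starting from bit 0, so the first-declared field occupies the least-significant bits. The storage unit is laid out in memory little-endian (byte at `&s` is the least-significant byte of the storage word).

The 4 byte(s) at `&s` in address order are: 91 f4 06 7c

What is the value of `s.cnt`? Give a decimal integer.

[0]=0x91 [1]=0xf4 [2]=0x06 [3]=0x7c (little-endian) → word 0x7c06f491
bank [0+:2] = (word>>0) & 0x3 = 1
cnt [2+:17] = (word>>2) & 0x1ffff = 113956  ←
kind [19+:13] = (word>>19) & 0x1fff = 3968

113956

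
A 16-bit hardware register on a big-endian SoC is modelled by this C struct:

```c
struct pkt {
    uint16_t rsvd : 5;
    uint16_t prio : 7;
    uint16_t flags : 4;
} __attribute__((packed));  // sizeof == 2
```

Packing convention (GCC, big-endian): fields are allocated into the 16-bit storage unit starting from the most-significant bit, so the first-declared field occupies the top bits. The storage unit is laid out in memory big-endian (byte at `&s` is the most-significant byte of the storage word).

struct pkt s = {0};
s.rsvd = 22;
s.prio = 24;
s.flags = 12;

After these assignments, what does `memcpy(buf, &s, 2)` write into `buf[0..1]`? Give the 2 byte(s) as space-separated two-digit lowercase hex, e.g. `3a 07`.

rsvd (5b) val=22 bits=0x16 at bit 11: 0xb000
prio (7b) val=24 bits=0x18 at bit 4: 0xb180
flags (4b) val=12 bits=0xc at bit 0: 0xb18c
word = 0xb18c → big-endian bytes:
  [0]=0xb1  [1]=0x8c

b1 8c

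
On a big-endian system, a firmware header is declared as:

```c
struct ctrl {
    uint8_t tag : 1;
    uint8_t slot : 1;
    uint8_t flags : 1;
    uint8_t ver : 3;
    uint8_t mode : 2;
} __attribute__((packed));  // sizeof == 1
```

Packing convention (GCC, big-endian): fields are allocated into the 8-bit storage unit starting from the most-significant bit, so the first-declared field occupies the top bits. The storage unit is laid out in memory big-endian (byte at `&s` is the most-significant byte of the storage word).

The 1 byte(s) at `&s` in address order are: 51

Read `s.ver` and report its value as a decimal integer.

4

[0]=0x51 (big-endian) → word 0x51
tag [7+:1] = (word>>7) & 0x1 = 0
slot [6+:1] = (word>>6) & 0x1 = 1
flags [5+:1] = (word>>5) & 0x1 = 0
ver [2+:3] = (word>>2) & 0x7 = 4  ←
mode [0+:2] = (word>>0) & 0x3 = 1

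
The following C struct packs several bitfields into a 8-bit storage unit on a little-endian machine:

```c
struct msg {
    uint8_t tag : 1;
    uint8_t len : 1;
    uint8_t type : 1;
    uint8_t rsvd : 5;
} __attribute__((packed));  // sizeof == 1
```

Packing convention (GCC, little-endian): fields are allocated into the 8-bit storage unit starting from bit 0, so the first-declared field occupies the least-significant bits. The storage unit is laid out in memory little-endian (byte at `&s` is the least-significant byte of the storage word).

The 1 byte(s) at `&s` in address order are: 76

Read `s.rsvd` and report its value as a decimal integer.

14

[0]=0x76 (little-endian) → word 0x76
tag [0+:1] = (word>>0) & 0x1 = 0
len [1+:1] = (word>>1) & 0x1 = 1
type [2+:1] = (word>>2) & 0x1 = 1
rsvd [3+:5] = (word>>3) & 0x1f = 14  ←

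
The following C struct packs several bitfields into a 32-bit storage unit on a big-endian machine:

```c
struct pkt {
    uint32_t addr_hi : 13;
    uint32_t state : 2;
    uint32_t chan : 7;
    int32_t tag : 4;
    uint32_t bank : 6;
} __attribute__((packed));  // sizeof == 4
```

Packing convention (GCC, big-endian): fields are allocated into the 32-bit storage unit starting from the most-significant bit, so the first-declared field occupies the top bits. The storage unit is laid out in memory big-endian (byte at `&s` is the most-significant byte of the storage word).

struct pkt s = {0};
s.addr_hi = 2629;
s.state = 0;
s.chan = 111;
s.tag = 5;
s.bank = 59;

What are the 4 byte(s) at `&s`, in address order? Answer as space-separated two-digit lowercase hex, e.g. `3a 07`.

addr_hi:13 = 2629 → 0xa45 << 19 → word 0x52280000
state:2 = 0 → 0x0 << 17 → word 0x52280000
chan:7 = 111 → 0x6f << 10 → word 0x5229bc00
tag:4 = 5 → 0x5 << 6 → word 0x5229bd40
bank:6 = 59 → 0x3b << 0 → word 0x5229bd7b
word = 0x5229bd7b → big-endian bytes:
  [0]=0x52  [1]=0x29  [2]=0xbd  [3]=0x7b

52 29 bd 7b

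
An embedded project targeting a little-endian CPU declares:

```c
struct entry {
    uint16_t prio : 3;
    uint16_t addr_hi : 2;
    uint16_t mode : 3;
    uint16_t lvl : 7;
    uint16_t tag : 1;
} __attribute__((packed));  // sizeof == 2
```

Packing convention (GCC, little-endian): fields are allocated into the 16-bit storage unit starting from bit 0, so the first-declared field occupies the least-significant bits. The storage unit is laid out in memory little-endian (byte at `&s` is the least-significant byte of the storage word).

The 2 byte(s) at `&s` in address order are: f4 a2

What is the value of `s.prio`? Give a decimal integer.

4

[0]=0xf4 [1]=0xa2 (little-endian) → word 0xa2f4
prio:3 @ bit 0 → (0xa2f4>>0)&0x7 = 0x4  ←
addr_hi:2 @ bit 3 → (0xa2f4>>3)&0x3 = 0x2
mode:3 @ bit 5 → (0xa2f4>>5)&0x7 = 0x7
lvl:7 @ bit 8 → (0xa2f4>>8)&0x7f = 0x22
tag:1 @ bit 15 → (0xa2f4>>15)&0x1 = 0x1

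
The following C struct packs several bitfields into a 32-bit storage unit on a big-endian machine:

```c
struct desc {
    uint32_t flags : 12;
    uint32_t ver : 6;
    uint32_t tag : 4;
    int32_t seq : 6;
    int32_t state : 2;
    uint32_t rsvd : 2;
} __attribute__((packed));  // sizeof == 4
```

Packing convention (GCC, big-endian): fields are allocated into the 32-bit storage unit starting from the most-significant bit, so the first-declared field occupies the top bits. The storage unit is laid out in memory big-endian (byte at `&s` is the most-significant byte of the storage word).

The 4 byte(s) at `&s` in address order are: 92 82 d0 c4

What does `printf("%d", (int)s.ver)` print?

11

[0]=0x92 [1]=0x82 [2]=0xd0 [3]=0xc4 (big-endian) → word 0x9282d0c4
flags:12 @ bit 20 → (0x9282d0c4>>20)&0xfff = 0x928
ver:6 @ bit 14 → (0x9282d0c4>>14)&0x3f = 0xb  ←
tag:4 @ bit 10 → (0x9282d0c4>>10)&0xf = 0x4
seq:6 @ bit 4 → (0x9282d0c4>>4)&0x3f = 0xc
state:2 @ bit 2 → (0x9282d0c4>>2)&0x3 = 0x1
rsvd:2 @ bit 0 → (0x9282d0c4>>0)&0x3 = 0x0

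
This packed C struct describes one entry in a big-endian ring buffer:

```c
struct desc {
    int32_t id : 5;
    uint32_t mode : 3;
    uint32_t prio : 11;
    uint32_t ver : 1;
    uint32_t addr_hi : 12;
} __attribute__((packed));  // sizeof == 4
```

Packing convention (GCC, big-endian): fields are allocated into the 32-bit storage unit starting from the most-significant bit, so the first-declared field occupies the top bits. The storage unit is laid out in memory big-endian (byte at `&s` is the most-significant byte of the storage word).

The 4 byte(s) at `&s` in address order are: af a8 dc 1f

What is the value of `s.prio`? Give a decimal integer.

[0]=0xaf [1]=0xa8 [2]=0xdc [3]=0x1f (big-endian) → word 0xafa8dc1f
id:5 @ bit 27 → (0xafa8dc1f>>27)&0x1f = 0x15
mode:3 @ bit 24 → (0xafa8dc1f>>24)&0x7 = 0x7
prio:11 @ bit 13 → (0xafa8dc1f>>13)&0x7ff = 0x546  ←
ver:1 @ bit 12 → (0xafa8dc1f>>12)&0x1 = 0x1
addr_hi:12 @ bit 0 → (0xafa8dc1f>>0)&0xfff = 0xc1f

1350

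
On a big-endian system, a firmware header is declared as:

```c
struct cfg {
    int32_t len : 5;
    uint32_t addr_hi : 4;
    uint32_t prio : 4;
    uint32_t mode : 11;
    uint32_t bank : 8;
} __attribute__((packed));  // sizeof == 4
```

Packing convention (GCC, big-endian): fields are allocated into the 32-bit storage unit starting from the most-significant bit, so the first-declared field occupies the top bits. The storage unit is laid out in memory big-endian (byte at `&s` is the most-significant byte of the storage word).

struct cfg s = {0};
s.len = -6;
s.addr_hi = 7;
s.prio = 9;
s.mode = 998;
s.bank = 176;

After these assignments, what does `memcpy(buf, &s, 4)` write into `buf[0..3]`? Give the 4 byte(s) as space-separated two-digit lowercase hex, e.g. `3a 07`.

d3 cb e6 b0

len:5 = -6 → 0x1a << 27 → word 0xd0000000
addr_hi:4 = 7 → 0x7 << 23 → word 0xd3800000
prio:4 = 9 → 0x9 << 19 → word 0xd3c80000
mode:11 = 998 → 0x3e6 << 8 → word 0xd3cbe600
bank:8 = 176 → 0xb0 << 0 → word 0xd3cbe6b0
word = 0xd3cbe6b0 → big-endian bytes:
  [0]=0xd3  [1]=0xcb  [2]=0xe6  [3]=0xb0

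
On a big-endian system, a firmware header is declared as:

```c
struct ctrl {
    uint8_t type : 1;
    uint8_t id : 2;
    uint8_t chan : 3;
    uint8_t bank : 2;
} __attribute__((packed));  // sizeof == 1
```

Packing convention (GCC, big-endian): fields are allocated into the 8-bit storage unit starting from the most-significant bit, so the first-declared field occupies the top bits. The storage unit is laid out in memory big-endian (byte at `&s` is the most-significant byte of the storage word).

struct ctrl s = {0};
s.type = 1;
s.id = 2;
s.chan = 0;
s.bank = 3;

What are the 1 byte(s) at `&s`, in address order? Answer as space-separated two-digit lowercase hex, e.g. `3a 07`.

type (1b) val=1 bits=0x1 at bit 7: 0x80
id (2b) val=2 bits=0x2 at bit 5: 0xc0
chan (3b) val=0 bits=0x0 at bit 2: 0xc0
bank (2b) val=3 bits=0x3 at bit 0: 0xc3
word = 0xc3 → big-endian bytes:
  [0]=0xc3

c3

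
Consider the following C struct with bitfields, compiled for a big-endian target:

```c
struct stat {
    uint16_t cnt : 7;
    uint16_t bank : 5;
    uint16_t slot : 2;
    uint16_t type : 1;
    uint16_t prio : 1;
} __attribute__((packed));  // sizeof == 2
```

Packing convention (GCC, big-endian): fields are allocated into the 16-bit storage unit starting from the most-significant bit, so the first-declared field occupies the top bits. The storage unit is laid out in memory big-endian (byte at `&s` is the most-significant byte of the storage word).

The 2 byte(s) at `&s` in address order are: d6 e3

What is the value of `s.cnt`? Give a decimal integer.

[0]=0xd6 [1]=0xe3 (big-endian) → word 0xd6e3
cnt:7 @ bit 9 → (0xd6e3>>9)&0x7f = 0x6b  ←
bank:5 @ bit 4 → (0xd6e3>>4)&0x1f = 0xe
slot:2 @ bit 2 → (0xd6e3>>2)&0x3 = 0x0
type:1 @ bit 1 → (0xd6e3>>1)&0x1 = 0x1
prio:1 @ bit 0 → (0xd6e3>>0)&0x1 = 0x1

107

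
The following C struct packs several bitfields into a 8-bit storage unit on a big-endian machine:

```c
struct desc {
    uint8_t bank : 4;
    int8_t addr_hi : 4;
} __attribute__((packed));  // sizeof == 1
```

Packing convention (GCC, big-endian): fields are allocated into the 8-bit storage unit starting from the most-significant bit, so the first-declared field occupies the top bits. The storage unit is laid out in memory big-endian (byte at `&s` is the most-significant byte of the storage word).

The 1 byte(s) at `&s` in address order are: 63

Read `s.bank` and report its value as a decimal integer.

6

[0]=0x63 (big-endian) → word 0x63
bank [4+:4] = (word>>4) & 0xf = 6  ←
addr_hi [0+:4] = (word>>0) & 0xf = 3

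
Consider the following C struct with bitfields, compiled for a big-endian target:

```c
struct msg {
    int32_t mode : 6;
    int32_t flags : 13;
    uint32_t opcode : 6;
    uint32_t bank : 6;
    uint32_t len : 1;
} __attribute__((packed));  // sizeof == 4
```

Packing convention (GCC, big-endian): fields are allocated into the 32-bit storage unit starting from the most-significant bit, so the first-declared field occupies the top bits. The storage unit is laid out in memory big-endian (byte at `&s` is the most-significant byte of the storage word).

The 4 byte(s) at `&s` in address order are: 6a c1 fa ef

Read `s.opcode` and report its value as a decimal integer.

[0]=0x6a [1]=0xc1 [2]=0xfa [3]=0xef (big-endian) → word 0x6ac1faef
mode:6 @ bit 26 → (0x6ac1faef>>26)&0x3f = 0x1a
flags:13 @ bit 13 → (0x6ac1faef>>13)&0x1fff = 0x160f
opcode:6 @ bit 7 → (0x6ac1faef>>7)&0x3f = 0x35  ←
bank:6 @ bit 1 → (0x6ac1faef>>1)&0x3f = 0x37
len:1 @ bit 0 → (0x6ac1faef>>0)&0x1 = 0x1

53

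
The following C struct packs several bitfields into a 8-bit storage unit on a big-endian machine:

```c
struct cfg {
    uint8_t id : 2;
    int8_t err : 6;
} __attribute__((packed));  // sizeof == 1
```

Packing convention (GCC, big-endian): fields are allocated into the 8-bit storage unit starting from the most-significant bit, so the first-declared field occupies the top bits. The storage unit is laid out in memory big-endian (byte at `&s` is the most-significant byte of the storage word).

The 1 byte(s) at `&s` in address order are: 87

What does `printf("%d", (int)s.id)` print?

[0]=0x87 (big-endian) → word 0x87
id:2 @ bit 6 → (0x87>>6)&0x3 = 0x2  ←
err:6 @ bit 0 → (0x87>>0)&0x3f = 0x7

2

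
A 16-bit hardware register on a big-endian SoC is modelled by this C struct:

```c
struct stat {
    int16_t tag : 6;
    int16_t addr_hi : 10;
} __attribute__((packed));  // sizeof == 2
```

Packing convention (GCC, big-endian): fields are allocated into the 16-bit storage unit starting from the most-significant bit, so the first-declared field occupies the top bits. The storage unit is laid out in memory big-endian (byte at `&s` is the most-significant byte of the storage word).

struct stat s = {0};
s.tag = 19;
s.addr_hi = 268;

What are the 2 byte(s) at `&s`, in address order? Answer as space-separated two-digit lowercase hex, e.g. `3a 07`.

[10+:6] tag=19 & 0x3f = 0x13; word=0x4c00
[0+:10] addr_hi=268 & 0x3ff = 0x10c; word=0x4d0c
word = 0x4d0c → big-endian bytes:
  [0]=0x4d  [1]=0x0c

4d 0c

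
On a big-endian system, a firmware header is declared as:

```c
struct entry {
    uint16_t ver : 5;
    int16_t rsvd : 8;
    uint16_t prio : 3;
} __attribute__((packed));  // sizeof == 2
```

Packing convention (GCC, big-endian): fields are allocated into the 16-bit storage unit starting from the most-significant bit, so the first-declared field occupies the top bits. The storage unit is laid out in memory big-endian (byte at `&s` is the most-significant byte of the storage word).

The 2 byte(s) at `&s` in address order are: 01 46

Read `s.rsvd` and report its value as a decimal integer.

40

[0]=0x01 [1]=0x46 (big-endian) → word 0x0146
ver [11+:5] = (word>>11) & 0x1f = 0
rsvd [3+:8] = (word>>3) & 0xff = 40  ←
prio [0+:3] = (word>>0) & 0x7 = 6
rsvd signed 8b, MSB=0: value = 40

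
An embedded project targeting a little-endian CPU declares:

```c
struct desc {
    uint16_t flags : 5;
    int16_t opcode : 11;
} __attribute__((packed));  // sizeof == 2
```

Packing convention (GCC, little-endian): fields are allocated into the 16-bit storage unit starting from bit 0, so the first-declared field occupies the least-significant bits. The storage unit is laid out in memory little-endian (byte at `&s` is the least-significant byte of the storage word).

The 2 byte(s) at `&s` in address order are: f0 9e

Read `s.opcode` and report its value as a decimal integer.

-777

[0]=0xf0 [1]=0x9e (little-endian) → word 0x9ef0
flags [0+:5] = (word>>0) & 0x1f = 16
opcode [5+:11] = (word>>5) & 0x7ff = 1271  ←
opcode signed 11b, MSB=1: 1271 - 2048 = -777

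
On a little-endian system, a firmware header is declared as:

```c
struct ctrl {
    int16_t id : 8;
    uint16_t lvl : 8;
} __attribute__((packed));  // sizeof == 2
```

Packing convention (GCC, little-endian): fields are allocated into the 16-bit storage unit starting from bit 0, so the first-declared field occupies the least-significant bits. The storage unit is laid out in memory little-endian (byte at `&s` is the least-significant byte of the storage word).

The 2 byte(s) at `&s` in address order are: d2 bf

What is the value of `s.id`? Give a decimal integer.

[0]=0xd2 [1]=0xbf (little-endian) → word 0xbfd2
id [0+:8] = (word>>0) & 0xff = 210  ←
lvl [8+:8] = (word>>8) & 0xff = 191
id signed 8b, MSB=1: 210 - 256 = -46

-46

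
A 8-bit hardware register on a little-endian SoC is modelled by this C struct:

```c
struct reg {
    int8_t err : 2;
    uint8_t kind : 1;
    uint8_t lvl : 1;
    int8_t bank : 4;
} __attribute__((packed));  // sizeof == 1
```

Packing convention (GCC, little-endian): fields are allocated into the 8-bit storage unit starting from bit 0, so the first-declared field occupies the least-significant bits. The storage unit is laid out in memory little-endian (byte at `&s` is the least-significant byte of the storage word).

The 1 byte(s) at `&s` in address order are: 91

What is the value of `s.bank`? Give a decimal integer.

-7

[0]=0x91 (little-endian) → word 0x91
err [0+:2] = (word>>0) & 0x3 = 1
kind [2+:1] = (word>>2) & 0x1 = 0
lvl [3+:1] = (word>>3) & 0x1 = 0
bank [4+:4] = (word>>4) & 0xf = 9  ←
bank signed 4b, MSB=1: 9 - 16 = -7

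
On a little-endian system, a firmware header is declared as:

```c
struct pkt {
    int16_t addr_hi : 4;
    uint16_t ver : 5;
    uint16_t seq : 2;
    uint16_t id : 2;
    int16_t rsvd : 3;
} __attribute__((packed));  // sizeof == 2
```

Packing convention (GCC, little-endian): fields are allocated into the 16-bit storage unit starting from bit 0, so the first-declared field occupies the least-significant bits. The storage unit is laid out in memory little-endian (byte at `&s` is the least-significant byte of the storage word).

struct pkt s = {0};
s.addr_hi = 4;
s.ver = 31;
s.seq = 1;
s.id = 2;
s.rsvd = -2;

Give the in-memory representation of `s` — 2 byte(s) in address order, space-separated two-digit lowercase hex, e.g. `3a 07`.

f4 d3

addr_hi:4 = 4 → 0x4 << 0 → word 0x0004
ver:5 = 31 → 0x1f << 4 → word 0x01f4
seq:2 = 1 → 0x1 << 9 → word 0x03f4
id:2 = 2 → 0x2 << 11 → word 0x13f4
rsvd:3 = -2 → 0x6 << 13 → word 0xd3f4
word = 0xd3f4 → little-endian bytes:
  [0]=0xf4  [1]=0xd3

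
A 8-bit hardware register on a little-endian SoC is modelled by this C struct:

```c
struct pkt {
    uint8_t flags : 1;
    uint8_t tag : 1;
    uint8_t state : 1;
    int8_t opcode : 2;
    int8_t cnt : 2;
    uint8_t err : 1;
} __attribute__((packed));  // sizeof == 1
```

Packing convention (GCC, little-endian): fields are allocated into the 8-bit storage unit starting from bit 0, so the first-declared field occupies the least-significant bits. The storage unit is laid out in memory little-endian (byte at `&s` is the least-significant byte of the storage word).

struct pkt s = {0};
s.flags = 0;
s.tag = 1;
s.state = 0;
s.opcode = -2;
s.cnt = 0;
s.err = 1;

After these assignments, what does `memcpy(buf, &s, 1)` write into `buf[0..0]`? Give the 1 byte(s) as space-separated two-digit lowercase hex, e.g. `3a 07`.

92

flags:1 = 0 → 0x0 << 0 → word 0x00
tag:1 = 1 → 0x1 << 1 → word 0x02
state:1 = 0 → 0x0 << 2 → word 0x02
opcode:2 = -2 → 0x2 << 3 → word 0x12
cnt:2 = 0 → 0x0 << 5 → word 0x12
err:1 = 1 → 0x1 << 7 → word 0x92
word = 0x92 → little-endian bytes:
  [0]=0x92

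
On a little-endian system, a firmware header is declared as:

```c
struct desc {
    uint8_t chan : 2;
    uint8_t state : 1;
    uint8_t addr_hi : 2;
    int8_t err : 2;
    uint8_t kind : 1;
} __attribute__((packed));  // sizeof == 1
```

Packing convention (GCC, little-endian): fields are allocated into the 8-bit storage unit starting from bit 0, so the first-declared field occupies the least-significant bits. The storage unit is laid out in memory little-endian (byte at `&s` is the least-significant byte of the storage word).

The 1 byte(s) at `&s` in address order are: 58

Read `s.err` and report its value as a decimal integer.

-2

[0]=0x58 (little-endian) → word 0x58
chan [0+:2] = (word>>0) & 0x3 = 0
state [2+:1] = (word>>2) & 0x1 = 0
addr_hi [3+:2] = (word>>3) & 0x3 = 3
err [5+:2] = (word>>5) & 0x3 = 2  ←
kind [7+:1] = (word>>7) & 0x1 = 0
err signed 2b, MSB=1: 2 - 4 = -2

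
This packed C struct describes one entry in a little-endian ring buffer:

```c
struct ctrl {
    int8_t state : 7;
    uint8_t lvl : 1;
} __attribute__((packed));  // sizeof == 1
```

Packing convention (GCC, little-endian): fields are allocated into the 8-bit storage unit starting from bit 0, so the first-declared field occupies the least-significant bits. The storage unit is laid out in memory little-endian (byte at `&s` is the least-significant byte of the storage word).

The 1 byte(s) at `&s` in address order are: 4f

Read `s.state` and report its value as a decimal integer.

[0]=0x4f (little-endian) → word 0x4f
state [0+:7] = (word>>0) & 0x7f = 79  ←
lvl [7+:1] = (word>>7) & 0x1 = 0
state signed 7b, MSB=1: 79 - 128 = -49

-49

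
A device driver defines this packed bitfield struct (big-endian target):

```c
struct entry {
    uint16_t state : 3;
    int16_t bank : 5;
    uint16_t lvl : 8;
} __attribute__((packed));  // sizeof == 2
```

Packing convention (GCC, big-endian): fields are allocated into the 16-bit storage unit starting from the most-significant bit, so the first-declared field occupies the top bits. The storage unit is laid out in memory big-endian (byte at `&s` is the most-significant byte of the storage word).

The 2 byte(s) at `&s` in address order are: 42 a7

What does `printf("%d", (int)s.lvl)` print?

[0]=0x42 [1]=0xa7 (big-endian) → word 0x42a7
state [13+:3] = (word>>13) & 0x7 = 2
bank [8+:5] = (word>>8) & 0x1f = 2
lvl [0+:8] = (word>>0) & 0xff = 167  ←

167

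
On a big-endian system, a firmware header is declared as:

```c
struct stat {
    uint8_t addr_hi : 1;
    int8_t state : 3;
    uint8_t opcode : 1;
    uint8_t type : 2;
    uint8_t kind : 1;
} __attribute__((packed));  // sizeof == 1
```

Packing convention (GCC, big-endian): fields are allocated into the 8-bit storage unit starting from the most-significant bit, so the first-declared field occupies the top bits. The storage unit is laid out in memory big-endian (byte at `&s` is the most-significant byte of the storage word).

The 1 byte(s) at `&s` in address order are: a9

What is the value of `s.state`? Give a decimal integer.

2

[0]=0xa9 (big-endian) → word 0xa9
addr_hi [7+:1] = (word>>7) & 0x1 = 1
state [4+:3] = (word>>4) & 0x7 = 2  ←
opcode [3+:1] = (word>>3) & 0x1 = 1
type [1+:2] = (word>>1) & 0x3 = 0
kind [0+:1] = (word>>0) & 0x1 = 1
state signed 3b, MSB=0: value = 2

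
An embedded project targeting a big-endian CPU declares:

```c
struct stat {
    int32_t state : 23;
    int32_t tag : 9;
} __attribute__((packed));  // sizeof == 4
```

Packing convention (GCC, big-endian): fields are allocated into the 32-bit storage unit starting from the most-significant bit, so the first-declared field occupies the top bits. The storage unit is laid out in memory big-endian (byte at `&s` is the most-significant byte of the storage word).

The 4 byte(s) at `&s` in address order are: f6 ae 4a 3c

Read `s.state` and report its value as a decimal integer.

-305371

[0]=0xf6 [1]=0xae [2]=0x4a [3]=0x3c (big-endian) → word 0xf6ae4a3c
state [9+:23] = (word>>9) & 0x7fffff = 8083237  ←
tag [0+:9] = (word>>0) & 0x1ff = 60
state signed 23b, MSB=1: 8083237 - 8388608 = -305371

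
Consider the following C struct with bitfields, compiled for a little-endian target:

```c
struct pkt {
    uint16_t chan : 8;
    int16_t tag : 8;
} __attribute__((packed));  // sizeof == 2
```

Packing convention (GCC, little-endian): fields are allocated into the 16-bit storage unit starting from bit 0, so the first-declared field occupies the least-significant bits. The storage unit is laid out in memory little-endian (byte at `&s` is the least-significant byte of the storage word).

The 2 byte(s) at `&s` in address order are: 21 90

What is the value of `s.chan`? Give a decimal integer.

33

[0]=0x21 [1]=0x90 (little-endian) → word 0x9021
chan [0+:8] = (word>>0) & 0xff = 33  ←
tag [8+:8] = (word>>8) & 0xff = 144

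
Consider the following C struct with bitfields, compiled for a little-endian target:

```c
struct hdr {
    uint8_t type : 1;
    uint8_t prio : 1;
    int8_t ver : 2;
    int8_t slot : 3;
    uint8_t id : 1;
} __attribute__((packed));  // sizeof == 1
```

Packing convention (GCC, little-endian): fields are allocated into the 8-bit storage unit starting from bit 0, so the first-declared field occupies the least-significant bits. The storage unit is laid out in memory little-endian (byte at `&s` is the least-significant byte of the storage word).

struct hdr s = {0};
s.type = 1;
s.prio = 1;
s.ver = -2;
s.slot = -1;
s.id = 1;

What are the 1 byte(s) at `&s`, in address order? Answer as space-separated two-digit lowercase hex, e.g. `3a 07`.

[0+:1] type=1 & 0x1 = 0x1; word=0x01
[1+:1] prio=1 & 0x1 = 0x1; word=0x03
[2+:2] ver=-2 & 0x3 = 0x2; word=0x0b
[4+:3] slot=-1 & 0x7 = 0x7; word=0x7b
[7+:1] id=1 & 0x1 = 0x1; word=0xfb
word = 0xfb → little-endian bytes:
  [0]=0xfb

fb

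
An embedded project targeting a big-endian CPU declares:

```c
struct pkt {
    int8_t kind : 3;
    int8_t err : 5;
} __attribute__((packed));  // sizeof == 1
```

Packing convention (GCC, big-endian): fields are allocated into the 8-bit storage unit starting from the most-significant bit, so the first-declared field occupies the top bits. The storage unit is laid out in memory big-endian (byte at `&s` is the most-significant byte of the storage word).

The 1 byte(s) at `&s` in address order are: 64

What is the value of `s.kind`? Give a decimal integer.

3

[0]=0x64 (big-endian) → word 0x64
kind:3 @ bit 5 → (0x64>>5)&0x7 = 0x3  ←
err:5 @ bit 0 → (0x64>>0)&0x1f = 0x4
kind signed 3b, MSB=0: value = 3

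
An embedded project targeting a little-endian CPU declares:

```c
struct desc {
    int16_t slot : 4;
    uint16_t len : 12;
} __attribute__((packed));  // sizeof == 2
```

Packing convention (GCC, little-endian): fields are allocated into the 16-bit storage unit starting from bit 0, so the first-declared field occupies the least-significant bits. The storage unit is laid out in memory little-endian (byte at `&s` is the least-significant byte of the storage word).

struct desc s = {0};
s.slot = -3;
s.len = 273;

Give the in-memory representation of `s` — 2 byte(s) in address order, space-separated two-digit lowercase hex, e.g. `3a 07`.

1d 11

slot (4b) val=-3 bits=0xd at bit 0: 0x000d
len (12b) val=273 bits=0x111 at bit 4: 0x111d
word = 0x111d → little-endian bytes:
  [0]=0x1d  [1]=0x11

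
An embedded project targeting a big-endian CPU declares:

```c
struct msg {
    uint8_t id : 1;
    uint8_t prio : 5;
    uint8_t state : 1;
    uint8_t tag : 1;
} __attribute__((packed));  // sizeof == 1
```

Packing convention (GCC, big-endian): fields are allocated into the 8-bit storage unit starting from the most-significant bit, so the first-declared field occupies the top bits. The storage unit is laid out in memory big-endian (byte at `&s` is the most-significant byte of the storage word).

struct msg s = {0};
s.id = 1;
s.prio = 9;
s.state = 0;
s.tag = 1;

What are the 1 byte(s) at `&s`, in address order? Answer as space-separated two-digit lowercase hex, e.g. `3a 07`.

a5

id:1 = 1 → 0x1 << 7 → word 0x80
prio:5 = 9 → 0x9 << 2 → word 0xa4
state:1 = 0 → 0x0 << 1 → word 0xa4
tag:1 = 1 → 0x1 << 0 → word 0xa5
word = 0xa5 → big-endian bytes:
  [0]=0xa5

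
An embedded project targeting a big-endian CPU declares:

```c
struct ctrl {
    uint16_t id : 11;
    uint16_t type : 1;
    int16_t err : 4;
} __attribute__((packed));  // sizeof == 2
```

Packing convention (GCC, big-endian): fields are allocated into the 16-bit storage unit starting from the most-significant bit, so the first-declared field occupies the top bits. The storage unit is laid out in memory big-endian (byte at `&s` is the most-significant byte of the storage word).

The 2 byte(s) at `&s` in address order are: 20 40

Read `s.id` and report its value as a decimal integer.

[0]=0x20 [1]=0x40 (big-endian) → word 0x2040
id [5+:11] = (word>>5) & 0x7ff = 258  ←
type [4+:1] = (word>>4) & 0x1 = 0
err [0+:4] = (word>>0) & 0xf = 0

258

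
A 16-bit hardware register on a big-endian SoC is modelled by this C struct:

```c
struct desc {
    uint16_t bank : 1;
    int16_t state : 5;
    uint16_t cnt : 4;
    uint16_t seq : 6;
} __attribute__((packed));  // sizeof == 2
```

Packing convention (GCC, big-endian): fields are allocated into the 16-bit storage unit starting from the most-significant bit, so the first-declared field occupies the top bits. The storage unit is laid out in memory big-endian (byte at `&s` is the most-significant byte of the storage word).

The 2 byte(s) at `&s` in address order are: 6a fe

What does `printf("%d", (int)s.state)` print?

-6

[0]=0x6a [1]=0xfe (big-endian) → word 0x6afe
bank [15+:1] = (word>>15) & 0x1 = 0
state [10+:5] = (word>>10) & 0x1f = 26  ←
cnt [6+:4] = (word>>6) & 0xf = 11
seq [0+:6] = (word>>0) & 0x3f = 62
state signed 5b, MSB=1: 26 - 32 = -6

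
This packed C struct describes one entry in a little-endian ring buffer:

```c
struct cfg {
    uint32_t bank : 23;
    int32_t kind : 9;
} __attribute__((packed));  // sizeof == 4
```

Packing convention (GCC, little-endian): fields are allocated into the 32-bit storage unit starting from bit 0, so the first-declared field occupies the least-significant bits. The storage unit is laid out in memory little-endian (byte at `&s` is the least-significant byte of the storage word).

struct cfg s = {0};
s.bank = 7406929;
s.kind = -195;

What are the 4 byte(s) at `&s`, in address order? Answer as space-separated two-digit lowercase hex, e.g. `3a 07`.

[0+:23] bank=7406929 & 0x7fffff = 0x710551; word=0x00710551
[23+:9] kind=-195 & 0x1ff = 0x13d; word=0x9ef10551
word = 0x9ef10551 → little-endian bytes:
  [0]=0x51  [1]=0x05  [2]=0xf1  [3]=0x9e

51 05 f1 9e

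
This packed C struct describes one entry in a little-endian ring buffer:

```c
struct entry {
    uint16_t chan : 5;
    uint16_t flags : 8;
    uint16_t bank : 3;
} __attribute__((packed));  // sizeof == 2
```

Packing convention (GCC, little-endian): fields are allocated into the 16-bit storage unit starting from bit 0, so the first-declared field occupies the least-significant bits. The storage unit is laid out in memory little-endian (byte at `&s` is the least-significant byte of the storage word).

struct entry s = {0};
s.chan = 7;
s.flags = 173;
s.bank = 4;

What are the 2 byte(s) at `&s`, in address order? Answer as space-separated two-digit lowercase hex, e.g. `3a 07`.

a7 95

chan:5 = 7 → 0x7 << 0 → word 0x0007
flags:8 = 173 → 0xad << 5 → word 0x15a7
bank:3 = 4 → 0x4 << 13 → word 0x95a7
word = 0x95a7 → little-endian bytes:
  [0]=0xa7  [1]=0x95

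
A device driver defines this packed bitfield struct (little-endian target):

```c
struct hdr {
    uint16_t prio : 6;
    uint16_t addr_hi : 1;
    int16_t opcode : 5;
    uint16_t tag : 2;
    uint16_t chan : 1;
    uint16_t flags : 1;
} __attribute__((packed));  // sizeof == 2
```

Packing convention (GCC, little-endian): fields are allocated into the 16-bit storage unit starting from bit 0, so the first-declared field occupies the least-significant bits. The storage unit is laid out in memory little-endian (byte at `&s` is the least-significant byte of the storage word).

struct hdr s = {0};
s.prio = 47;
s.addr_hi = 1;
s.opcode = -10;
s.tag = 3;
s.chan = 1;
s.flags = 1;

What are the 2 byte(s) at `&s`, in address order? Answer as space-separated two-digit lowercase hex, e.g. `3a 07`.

[0+:6] prio=47 & 0x3f = 0x2f; word=0x002f
[6+:1] addr_hi=1 & 0x1 = 0x1; word=0x006f
[7+:5] opcode=-10 & 0x1f = 0x16; word=0x0b6f
[12+:2] tag=3 & 0x3 = 0x3; word=0x3b6f
[14+:1] chan=1 & 0x1 = 0x1; word=0x7b6f
[15+:1] flags=1 & 0x1 = 0x1; word=0xfb6f
word = 0xfb6f → little-endian bytes:
  [0]=0x6f  [1]=0xfb

6f fb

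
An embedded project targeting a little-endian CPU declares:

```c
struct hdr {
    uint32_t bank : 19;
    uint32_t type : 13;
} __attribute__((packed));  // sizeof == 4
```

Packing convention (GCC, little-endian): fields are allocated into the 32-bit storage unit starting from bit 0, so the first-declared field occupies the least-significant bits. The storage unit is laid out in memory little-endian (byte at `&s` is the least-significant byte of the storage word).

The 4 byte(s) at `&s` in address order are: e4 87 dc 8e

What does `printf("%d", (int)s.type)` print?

4571

[0]=0xe4 [1]=0x87 [2]=0xdc [3]=0x8e (little-endian) → word 0x8edc87e4
bank:19 @ bit 0 → (0x8edc87e4>>0)&0x7ffff = 0x487e4
type:13 @ bit 19 → (0x8edc87e4>>19)&0x1fff = 0x11db  ←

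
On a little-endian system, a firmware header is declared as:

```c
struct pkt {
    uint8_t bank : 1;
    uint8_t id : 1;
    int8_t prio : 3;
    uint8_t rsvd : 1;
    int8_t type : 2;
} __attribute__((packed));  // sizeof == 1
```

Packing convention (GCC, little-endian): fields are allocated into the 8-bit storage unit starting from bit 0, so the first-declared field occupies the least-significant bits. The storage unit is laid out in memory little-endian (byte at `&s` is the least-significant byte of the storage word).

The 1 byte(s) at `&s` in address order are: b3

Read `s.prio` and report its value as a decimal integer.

[0]=0xb3 (little-endian) → word 0xb3
bank [0+:1] = (word>>0) & 0x1 = 1
id [1+:1] = (word>>1) & 0x1 = 1
prio [2+:3] = (word>>2) & 0x7 = 4  ←
rsvd [5+:1] = (word>>5) & 0x1 = 1
type [6+:2] = (word>>6) & 0x3 = 2
prio signed 3b, MSB=1: 4 - 8 = -4

-4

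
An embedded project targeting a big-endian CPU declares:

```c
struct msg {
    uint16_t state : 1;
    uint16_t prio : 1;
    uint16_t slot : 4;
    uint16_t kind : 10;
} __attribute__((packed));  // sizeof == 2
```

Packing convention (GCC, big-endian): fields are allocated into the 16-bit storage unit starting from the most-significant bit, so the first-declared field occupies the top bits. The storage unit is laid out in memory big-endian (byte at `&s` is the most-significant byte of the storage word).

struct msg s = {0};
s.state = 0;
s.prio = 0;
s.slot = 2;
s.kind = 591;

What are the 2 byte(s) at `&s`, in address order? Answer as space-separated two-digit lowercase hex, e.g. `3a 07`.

[15+:1] state=0 & 0x1 = 0x0; word=0x0000
[14+:1] prio=0 & 0x1 = 0x0; word=0x0000
[10+:4] slot=2 & 0xf = 0x2; word=0x0800
[0+:10] kind=591 & 0x3ff = 0x24f; word=0x0a4f
word = 0x0a4f → big-endian bytes:
  [0]=0x0a  [1]=0x4f

0a 4f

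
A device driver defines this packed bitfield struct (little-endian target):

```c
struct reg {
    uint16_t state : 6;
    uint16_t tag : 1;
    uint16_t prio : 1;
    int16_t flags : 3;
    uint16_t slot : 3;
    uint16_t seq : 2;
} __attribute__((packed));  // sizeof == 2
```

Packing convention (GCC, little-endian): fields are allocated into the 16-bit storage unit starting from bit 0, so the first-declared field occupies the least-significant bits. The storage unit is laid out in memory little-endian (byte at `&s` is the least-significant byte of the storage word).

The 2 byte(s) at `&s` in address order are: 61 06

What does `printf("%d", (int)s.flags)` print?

-2

[0]=0x61 [1]=0x06 (little-endian) → word 0x0661
state [0+:6] = (word>>0) & 0x3f = 33
tag [6+:1] = (word>>6) & 0x1 = 1
prio [7+:1] = (word>>7) & 0x1 = 0
flags [8+:3] = (word>>8) & 0x7 = 6  ←
slot [11+:3] = (word>>11) & 0x7 = 0
seq [14+:2] = (word>>14) & 0x3 = 0
flags signed 3b, MSB=1: 6 - 8 = -2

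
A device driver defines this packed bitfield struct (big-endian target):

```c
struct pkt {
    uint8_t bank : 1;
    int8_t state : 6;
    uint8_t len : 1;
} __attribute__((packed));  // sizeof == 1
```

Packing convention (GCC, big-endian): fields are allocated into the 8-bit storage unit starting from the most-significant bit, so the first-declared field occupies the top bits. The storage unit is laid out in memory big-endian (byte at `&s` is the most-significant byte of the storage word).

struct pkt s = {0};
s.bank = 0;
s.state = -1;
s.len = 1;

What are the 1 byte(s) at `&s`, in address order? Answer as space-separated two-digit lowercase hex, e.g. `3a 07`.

bank (1b) val=0 bits=0x0 at bit 7: 0x00
state (6b) val=-1 bits=0x3f at bit 1: 0x7e
len (1b) val=1 bits=0x1 at bit 0: 0x7f
word = 0x7f → big-endian bytes:
  [0]=0x7f

7f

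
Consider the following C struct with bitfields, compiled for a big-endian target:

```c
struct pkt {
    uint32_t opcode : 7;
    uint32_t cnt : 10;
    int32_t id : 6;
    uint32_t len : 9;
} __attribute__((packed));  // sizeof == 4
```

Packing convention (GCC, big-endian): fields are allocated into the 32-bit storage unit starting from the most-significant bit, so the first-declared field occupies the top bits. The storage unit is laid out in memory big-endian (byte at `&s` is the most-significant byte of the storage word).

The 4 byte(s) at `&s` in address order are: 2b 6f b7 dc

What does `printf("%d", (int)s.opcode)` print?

21

[0]=0x2b [1]=0x6f [2]=0xb7 [3]=0xdc (big-endian) → word 0x2b6fb7dc
opcode [25+:7] = (word>>25) & 0x7f = 21  ←
cnt [15+:10] = (word>>15) & 0x3ff = 735
id [9+:6] = (word>>9) & 0x3f = 27
len [0+:9] = (word>>0) & 0x1ff = 476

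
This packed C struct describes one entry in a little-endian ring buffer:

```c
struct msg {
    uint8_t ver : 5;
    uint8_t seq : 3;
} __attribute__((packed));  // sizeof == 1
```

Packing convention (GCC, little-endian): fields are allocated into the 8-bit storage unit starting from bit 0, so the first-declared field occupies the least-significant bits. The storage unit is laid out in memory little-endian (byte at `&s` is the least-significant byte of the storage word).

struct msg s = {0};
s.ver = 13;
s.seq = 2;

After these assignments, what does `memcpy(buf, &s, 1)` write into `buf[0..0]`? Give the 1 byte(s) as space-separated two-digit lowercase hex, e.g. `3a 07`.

4d

ver:5 = 13 → 0xd << 0 → word 0x0d
seq:3 = 2 → 0x2 << 5 → word 0x4d
word = 0x4d → little-endian bytes:
  [0]=0x4d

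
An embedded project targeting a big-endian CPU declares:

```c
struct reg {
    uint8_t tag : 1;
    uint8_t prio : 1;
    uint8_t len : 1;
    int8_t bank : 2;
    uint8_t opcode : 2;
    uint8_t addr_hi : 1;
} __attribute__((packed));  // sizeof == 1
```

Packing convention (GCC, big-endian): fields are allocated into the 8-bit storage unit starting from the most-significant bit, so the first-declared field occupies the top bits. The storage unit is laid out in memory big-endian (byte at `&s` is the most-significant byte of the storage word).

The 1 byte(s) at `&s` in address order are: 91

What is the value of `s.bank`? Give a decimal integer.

-2

[0]=0x91 (big-endian) → word 0x91
tag:1 @ bit 7 → (0x91>>7)&0x1 = 0x1
prio:1 @ bit 6 → (0x91>>6)&0x1 = 0x0
len:1 @ bit 5 → (0x91>>5)&0x1 = 0x0
bank:2 @ bit 3 → (0x91>>3)&0x3 = 0x2  ←
opcode:2 @ bit 1 → (0x91>>1)&0x3 = 0x0
addr_hi:1 @ bit 0 → (0x91>>0)&0x1 = 0x1
bank signed 2b, MSB=1: 2 - 4 = -2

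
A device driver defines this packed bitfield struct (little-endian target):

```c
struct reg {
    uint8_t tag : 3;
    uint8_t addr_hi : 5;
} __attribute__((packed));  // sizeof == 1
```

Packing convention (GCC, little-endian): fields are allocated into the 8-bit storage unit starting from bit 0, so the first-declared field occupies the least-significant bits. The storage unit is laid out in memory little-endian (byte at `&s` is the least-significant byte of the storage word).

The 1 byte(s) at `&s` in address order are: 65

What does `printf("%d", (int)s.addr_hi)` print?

[0]=0x65 (little-endian) → word 0x65
tag [0+:3] = (word>>0) & 0x7 = 5
addr_hi [3+:5] = (word>>3) & 0x1f = 12  ←

12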